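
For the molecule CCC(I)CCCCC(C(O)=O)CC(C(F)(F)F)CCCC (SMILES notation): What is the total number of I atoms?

1

Scan the SMILES for I atoms (remember two-letter symbols like Cl and Br are single atoms).
Iodine count: 1.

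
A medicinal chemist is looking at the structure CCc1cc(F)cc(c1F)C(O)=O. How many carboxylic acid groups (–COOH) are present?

1

The carboxylic acid motif appears at heavy-atom position 11 in the SMILES.
Carboxylic acid count: 1.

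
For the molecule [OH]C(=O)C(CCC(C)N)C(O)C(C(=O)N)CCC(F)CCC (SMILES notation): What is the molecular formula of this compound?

C15H29FN2O4

Walk through each heavy atom and fill implicit hydrogens from standard valence (C 4, N 3, O 2, S 2, halogen 1):
  atom 1: O with explicit H count 1
  atom 2: C, bond orders sum to 4 (valence 4) → 0 H
  atom 3: O, bond orders sum to 2 (valence 2) → 0 H
  atom 4: C, bond orders sum to 3 (valence 4) → 1 H
  atom 5: C, bond orders sum to 2 (valence 4) → 2 H
  atom 6: C, bond orders sum to 2 (valence 4) → 2 H
  atom 7: C, bond orders sum to 3 (valence 4) → 1 H
  atom 8: C, bond orders sum to 1 (valence 4) → 3 H
  atom 9: N, bond orders sum to 1 (valence 3) → 2 H
  atom 10: C, bond orders sum to 3 (valence 4) → 1 H
  atom 11: O, bond orders sum to 1 (valence 2) → 1 H
  atom 12: C, bond orders sum to 3 (valence 4) → 1 H
  atom 13: C, bond orders sum to 4 (valence 4) → 0 H
  atom 14: O, bond orders sum to 2 (valence 2) → 0 H
  atom 15: N, bond orders sum to 1 (valence 3) → 2 H
  atom 16: C, bond orders sum to 2 (valence 4) → 2 H
  atom 17: C, bond orders sum to 2 (valence 4) → 2 H
  atom 18: C, bond orders sum to 3 (valence 4) → 1 H
  atom 19: F (halogen, monovalent) → 0 H
  atom 20: C, bond orders sum to 2 (valence 4) → 2 H
  atom 21: C, bond orders sum to 2 (valence 4) → 2 H
  atom 22: C, bond orders sum to 1 (valence 4) → 3 H
Totals → C:15, H:29, F:1, N:2, O:4.
In Hill order: C15H29FN2O4.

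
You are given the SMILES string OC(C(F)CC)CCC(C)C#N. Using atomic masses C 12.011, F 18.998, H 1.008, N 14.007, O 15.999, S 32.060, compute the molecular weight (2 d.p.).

173.23 g/mol

First, the molecular formula is C9H16FNO (counting implicit H from valence).
  C: 9 × 12.011 = 108.099
  F: 1 × 18.998 = 18.998
  H: 16 × 1.008 = 16.128
  N: 1 × 14.007 = 14.007
  O: 1 × 15.999 = 15.999
Sum: 9×12.011 + 1×18.998 + 16×1.008 + 1×14.007 + 1×15.999 = 173.231 → 173.23 g/mol.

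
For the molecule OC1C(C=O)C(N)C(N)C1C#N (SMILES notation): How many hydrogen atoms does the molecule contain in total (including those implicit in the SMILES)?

11

Walk through each heavy atom and fill implicit hydrogens from standard valence (C 4, N 3, O 2, S 2, halogen 1):
  atom 1: O, bond orders sum to 1 (valence 2) → 1 H
  atom 2: C, bond orders sum to 3 (valence 4) → 1 H
  atom 3: C, bond orders sum to 3 (valence 4) → 1 H
  atom 4: C, bond orders sum to 3 (valence 4) → 1 H
  atom 5: O, bond orders sum to 2 (valence 2) → 0 H
  atom 6: C, bond orders sum to 3 (valence 4) → 1 H
  atom 7: N, bond orders sum to 1 (valence 3) → 2 H
  atom 8: C, bond orders sum to 3 (valence 4) → 1 H
  atom 9: N, bond orders sum to 1 (valence 3) → 2 H
  atom 10: C, bond orders sum to 3 (valence 4) → 1 H
  atom 11: C, bond orders sum to 4 (valence 4) → 0 H
  atom 12: N, bond orders sum to 3 (valence 3) → 0 H
Total hydrogens: 11.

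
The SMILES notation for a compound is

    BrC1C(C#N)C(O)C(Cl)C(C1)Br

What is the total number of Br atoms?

Scan the SMILES for Br atoms (remember two-letter symbols like Cl and Br are single atoms).
Bromine count: 2.

2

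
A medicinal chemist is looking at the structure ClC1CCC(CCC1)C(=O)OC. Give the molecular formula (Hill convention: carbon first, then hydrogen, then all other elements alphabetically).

C9H15ClO2

Walk through each heavy atom and fill implicit hydrogens from standard valence (C 4, N 3, O 2, S 2, halogen 1):
  atom 1: Cl (halogen, monovalent) → 0 H
  atom 2: C, bond orders sum to 3 (valence 4) → 1 H
  atom 3: C, bond orders sum to 2 (valence 4) → 2 H
  atom 4: C, bond orders sum to 2 (valence 4) → 2 H
  atom 5: C, bond orders sum to 3 (valence 4) → 1 H
  atom 6: C, bond orders sum to 2 (valence 4) → 2 H
  atom 7: C, bond orders sum to 2 (valence 4) → 2 H
  atom 8: C, bond orders sum to 2 (valence 4) → 2 H
  atom 9: C, bond orders sum to 4 (valence 4) → 0 H
  atom 10: O, bond orders sum to 2 (valence 2) → 0 H
  atom 11: O, bond orders sum to 2 (valence 2) → 0 H
  atom 12: C, bond orders sum to 1 (valence 4) → 3 H
Totals → C:9, H:15, Cl:1, O:2.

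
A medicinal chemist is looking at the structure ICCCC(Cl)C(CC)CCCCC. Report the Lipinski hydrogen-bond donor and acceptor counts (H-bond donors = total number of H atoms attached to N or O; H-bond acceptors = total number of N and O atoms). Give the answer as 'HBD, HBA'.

Donors: find every N or O and count the H atoms it carries.
  (no N or O atoms present)
Lipinski HBD = 0.
Acceptors: N atoms = 0, O atoms = 0 → HBA = 0.

0, 0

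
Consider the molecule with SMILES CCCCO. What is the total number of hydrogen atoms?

10

Walk through each heavy atom and fill implicit hydrogens from standard valence (C 4, N 3, O 2, S 2, halogen 1):
  atom 1: C, bond orders sum to 1 (valence 4) → 3 H
  atom 2: C, bond orders sum to 2 (valence 4) → 2 H
  atom 3: C, bond orders sum to 2 (valence 4) → 2 H
  atom 4: C, bond orders sum to 2 (valence 4) → 2 H
  atom 5: O, bond orders sum to 1 (valence 2) → 1 H
Total hydrogens: 10.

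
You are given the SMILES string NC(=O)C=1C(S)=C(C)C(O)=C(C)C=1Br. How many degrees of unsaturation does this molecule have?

Molecular formula: C9H10BrNO2S.
DoU = (2C + 2 + N − H − X) / 2, where X is the halogen count and O/S are ignored.
    = (2·9 + 2 + 1 − 10 − 1) / 2 = 10 / 2 = 5.

5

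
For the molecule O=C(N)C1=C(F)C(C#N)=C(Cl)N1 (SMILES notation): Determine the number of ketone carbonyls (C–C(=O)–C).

0

Scan the SMILES for the ketone motif — none present.
Groups that are present: 1 amide, 1 nitrile.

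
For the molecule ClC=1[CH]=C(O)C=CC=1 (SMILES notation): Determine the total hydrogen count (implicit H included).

5

Walk through each heavy atom and fill implicit hydrogens from standard valence (C 4, N 3, O 2, S 2, halogen 1):
  atom 1: Cl (halogen, monovalent) → 0 H
  atom 2: C, bond orders sum to 4 (valence 4) → 0 H
  atom 3: C with explicit H count 1
  atom 4: C, bond orders sum to 4 (valence 4) → 0 H
  atom 5: O, bond orders sum to 1 (valence 2) → 1 H
  atom 6: C, bond orders sum to 3 (valence 4) → 1 H
  atom 7: C, bond orders sum to 3 (valence 4) → 1 H
  atom 8: C, bond orders sum to 3 (valence 4) → 1 H
Total hydrogens: 5.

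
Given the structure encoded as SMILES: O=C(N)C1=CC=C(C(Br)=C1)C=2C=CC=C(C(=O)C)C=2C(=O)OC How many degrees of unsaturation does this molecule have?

Degree of unsaturation = (number of rings) + (number of π bonds).
Ring closures in the SMILES: 2.
π bonds: 9 double bonds (each 1 DoU) → 9 DoU from unsaturation.
Total DoU = 2 + 9 = 11.

11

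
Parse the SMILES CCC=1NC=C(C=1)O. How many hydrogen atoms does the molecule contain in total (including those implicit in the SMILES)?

Walk through each heavy atom and fill implicit hydrogens from standard valence (C 4, N 3, O 2, S 2, halogen 1):
  atom 1: C, bond orders sum to 1 (valence 4) → 3 H
  atom 2: C, bond orders sum to 2 (valence 4) → 2 H
  atom 3: C, bond orders sum to 4 (valence 4) → 0 H
  atom 4: N, bond orders sum to 2 (valence 3) → 1 H
  atom 5: C, bond orders sum to 3 (valence 4) → 1 H
  atom 6: C, bond orders sum to 4 (valence 4) → 0 H
  atom 7: C, bond orders sum to 3 (valence 4) → 1 H
  atom 8: O, bond orders sum to 1 (valence 2) → 1 H
Total hydrogens: 9.

9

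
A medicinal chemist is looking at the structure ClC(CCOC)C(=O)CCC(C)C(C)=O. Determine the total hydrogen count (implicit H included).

Walk through each heavy atom and fill implicit hydrogens from standard valence (C 4, N 3, O 2, S 2, halogen 1):
  atom 1: Cl (halogen, monovalent) → 0 H
  atom 2: C, bond orders sum to 3 (valence 4) → 1 H
  atom 3: C, bond orders sum to 2 (valence 4) → 2 H
  atom 4: C, bond orders sum to 2 (valence 4) → 2 H
  atom 5: O, bond orders sum to 2 (valence 2) → 0 H
  atom 6: C, bond orders sum to 1 (valence 4) → 3 H
  atom 7: C, bond orders sum to 4 (valence 4) → 0 H
  atom 8: O, bond orders sum to 2 (valence 2) → 0 H
  atom 9: C, bond orders sum to 2 (valence 4) → 2 H
  atom 10: C, bond orders sum to 2 (valence 4) → 2 H
  atom 11: C, bond orders sum to 3 (valence 4) → 1 H
  atom 12: C, bond orders sum to 1 (valence 4) → 3 H
  atom 13: C, bond orders sum to 4 (valence 4) → 0 H
  atom 14: C, bond orders sum to 1 (valence 4) → 3 H
  atom 15: O, bond orders sum to 2 (valence 2) → 0 H
Total hydrogens: 19.

19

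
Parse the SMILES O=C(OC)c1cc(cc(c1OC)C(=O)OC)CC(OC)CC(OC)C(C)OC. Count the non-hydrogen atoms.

28

Every atom symbol written in the SMILES (organic subset) is one heavy atom; implicit H are not written.
Heavy atoms by element → C:20, O:8.
Total: 28.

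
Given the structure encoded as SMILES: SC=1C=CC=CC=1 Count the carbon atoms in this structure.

6

Count every carbon token in the SMILES (each C, including those in ring-closure positions and inside branches).
Carbon count: 6.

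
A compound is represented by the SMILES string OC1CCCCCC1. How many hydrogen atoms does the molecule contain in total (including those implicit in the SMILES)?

Walk through each heavy atom and fill implicit hydrogens from standard valence (C 4, N 3, O 2, S 2, halogen 1):
  atom 1: O, bond orders sum to 1 (valence 2) → 1 H
  atom 2: C, bond orders sum to 3 (valence 4) → 1 H
  atom 3: C, bond orders sum to 2 (valence 4) → 2 H
  atom 4: C, bond orders sum to 2 (valence 4) → 2 H
  atom 5: C, bond orders sum to 2 (valence 4) → 2 H
  atom 6: C, bond orders sum to 2 (valence 4) → 2 H
  atom 7: C, bond orders sum to 2 (valence 4) → 2 H
  atom 8: C, bond orders sum to 2 (valence 4) → 2 H
Total hydrogens: 14.

14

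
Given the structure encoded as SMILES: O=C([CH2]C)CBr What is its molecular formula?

Walk through each heavy atom and fill implicit hydrogens from standard valence (C 4, N 3, O 2, S 2, halogen 1):
  atom 1: O, bond orders sum to 2 (valence 2) → 0 H
  atom 2: C, bond orders sum to 4 (valence 4) → 0 H
  atom 3: C with explicit H count 2
  atom 4: C, bond orders sum to 1 (valence 4) → 3 H
  atom 5: C, bond orders sum to 2 (valence 4) → 2 H
  atom 6: Br (halogen, monovalent) → 0 H
Totals → C:4, H:7, Br:1, O:1.
In Hill order: C4H7BrO.

C4H7BrO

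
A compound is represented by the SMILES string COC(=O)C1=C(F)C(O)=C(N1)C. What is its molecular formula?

C7H8FNO3

Walk through each heavy atom and fill implicit hydrogens from standard valence (C 4, N 3, O 2, S 2, halogen 1):
  atom 1: C, bond orders sum to 1 (valence 4) → 3 H
  atom 2: O, bond orders sum to 2 (valence 2) → 0 H
  atom 3: C, bond orders sum to 4 (valence 4) → 0 H
  atom 4: O, bond orders sum to 2 (valence 2) → 0 H
  atom 5: C, bond orders sum to 4 (valence 4) → 0 H
  atom 6: C, bond orders sum to 4 (valence 4) → 0 H
  atom 7: F (halogen, monovalent) → 0 H
  atom 8: C, bond orders sum to 4 (valence 4) → 0 H
  atom 9: O, bond orders sum to 1 (valence 2) → 1 H
  atom 10: C, bond orders sum to 4 (valence 4) → 0 H
  atom 11: N, bond orders sum to 2 (valence 3) → 1 H
  atom 12: C, bond orders sum to 1 (valence 4) → 3 H
Totals → C:7, H:8, F:1, N:1, O:3.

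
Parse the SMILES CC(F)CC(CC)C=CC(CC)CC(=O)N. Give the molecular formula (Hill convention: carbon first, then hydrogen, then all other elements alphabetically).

Walk through each heavy atom and fill implicit hydrogens from standard valence (C 4, N 3, O 2, S 2, halogen 1):
  atom 1: C, bond orders sum to 1 (valence 4) → 3 H
  atom 2: C, bond orders sum to 3 (valence 4) → 1 H
  atom 3: F (halogen, monovalent) → 0 H
  atom 4: C, bond orders sum to 2 (valence 4) → 2 H
  atom 5: C, bond orders sum to 3 (valence 4) → 1 H
  atom 6: C, bond orders sum to 2 (valence 4) → 2 H
  atom 7: C, bond orders sum to 1 (valence 4) → 3 H
  atom 8: C, bond orders sum to 3 (valence 4) → 1 H
  atom 9: C, bond orders sum to 3 (valence 4) → 1 H
  atom 10: C, bond orders sum to 3 (valence 4) → 1 H
  atom 11: C, bond orders sum to 2 (valence 4) → 2 H
  atom 12: C, bond orders sum to 1 (valence 4) → 3 H
  atom 13: C, bond orders sum to 2 (valence 4) → 2 H
  atom 14: C, bond orders sum to 4 (valence 4) → 0 H
  atom 15: O, bond orders sum to 2 (valence 2) → 0 H
  atom 16: N, bond orders sum to 1 (valence 3) → 2 H
Totals → C:13, H:24, F:1, N:1, O:1.
In Hill order: C13H24FNO.

C13H24FNO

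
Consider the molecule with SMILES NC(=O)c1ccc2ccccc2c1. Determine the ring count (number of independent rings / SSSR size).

2

In SMILES, each pair of matching ring-closure digits denotes one ring-closing bond; the number of such bonds equals the number of independent rings.
Ring-closure bonds here: 2.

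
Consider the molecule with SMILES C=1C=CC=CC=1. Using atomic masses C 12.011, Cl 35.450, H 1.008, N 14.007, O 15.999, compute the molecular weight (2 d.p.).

78.11 g/mol

First, the molecular formula is C6H6 (counting implicit H from valence).
  C: 6 × 12.011 = 72.066
  H: 6 × 1.008 = 6.048
Sum: 6×12.011 + 6×1.008 = 78.114 → 78.11 g/mol.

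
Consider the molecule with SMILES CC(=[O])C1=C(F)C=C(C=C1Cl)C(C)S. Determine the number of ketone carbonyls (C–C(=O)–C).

The ketone motif appears at heavy-atom position 2 in the SMILES.
Other groups present: 1 thiol.
Ketone count: 1.

1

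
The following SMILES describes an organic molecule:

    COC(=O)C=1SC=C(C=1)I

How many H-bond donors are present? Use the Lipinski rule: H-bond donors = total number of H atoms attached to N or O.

0

Donors: find every N or O and count the H atoms it carries.
  atom 2 (O): bond orders sum to 2 → 0 H
  atom 4 (O): bond orders sum to 2 → 0 H
Lipinski HBD = 0.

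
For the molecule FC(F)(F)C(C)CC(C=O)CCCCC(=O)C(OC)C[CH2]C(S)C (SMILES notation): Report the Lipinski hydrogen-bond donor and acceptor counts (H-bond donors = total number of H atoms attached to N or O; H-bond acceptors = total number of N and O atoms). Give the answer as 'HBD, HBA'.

Donors: find every N or O and count the H atoms it carries.
  atom 10 (O): bond orders sum to 2 → 0 H
  atom 16 (O): bond orders sum to 2 → 0 H
  atom 18 (O): bond orders sum to 2 → 0 H
Lipinski HBD = 0.
Acceptors: N atoms = 0, O atoms = 3 → HBA = 3.

0, 3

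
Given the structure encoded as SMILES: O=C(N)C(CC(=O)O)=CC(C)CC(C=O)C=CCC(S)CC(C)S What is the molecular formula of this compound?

Walk through each heavy atom and fill implicit hydrogens from standard valence (C 4, N 3, O 2, S 2, halogen 1):
  atom 1: O, bond orders sum to 2 (valence 2) → 0 H
  atom 2: C, bond orders sum to 4 (valence 4) → 0 H
  atom 3: N, bond orders sum to 1 (valence 3) → 2 H
  atom 4: C, bond orders sum to 4 (valence 4) → 0 H
  atom 5: C, bond orders sum to 2 (valence 4) → 2 H
  atom 6: C, bond orders sum to 4 (valence 4) → 0 H
  atom 7: O, bond orders sum to 2 (valence 2) → 0 H
  atom 8: O, bond orders sum to 1 (valence 2) → 1 H
  atom 9: C, bond orders sum to 3 (valence 4) → 1 H
  atom 10: C, bond orders sum to 3 (valence 4) → 1 H
  atom 11: C, bond orders sum to 1 (valence 4) → 3 H
  atom 12: C, bond orders sum to 2 (valence 4) → 2 H
  atom 13: C, bond orders sum to 3 (valence 4) → 1 H
  atom 14: C, bond orders sum to 3 (valence 4) → 1 H
  atom 15: O, bond orders sum to 2 (valence 2) → 0 H
  atom 16: C, bond orders sum to 3 (valence 4) → 1 H
  atom 17: C, bond orders sum to 3 (valence 4) → 1 H
  atom 18: C, bond orders sum to 2 (valence 4) → 2 H
  atom 19: C, bond orders sum to 3 (valence 4) → 1 H
  atom 20: S, bond orders sum to 1 (valence 2) → 1 H
  atom 21: C, bond orders sum to 2 (valence 4) → 2 H
  atom 22: C, bond orders sum to 3 (valence 4) → 1 H
  atom 23: C, bond orders sum to 1 (valence 4) → 3 H
  atom 24: S, bond orders sum to 1 (valence 2) → 1 H
Totals → C:17, H:27, N:1, O:4, S:2.
In Hill order: C17H27NO4S2.

C17H27NO4S2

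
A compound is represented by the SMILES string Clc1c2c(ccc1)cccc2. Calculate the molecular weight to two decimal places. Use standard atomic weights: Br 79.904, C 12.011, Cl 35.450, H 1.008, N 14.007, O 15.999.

First, the molecular formula is C10H7Cl (counting implicit H from valence).
  C: 10 × 12.011 = 120.110
  Cl: 1 × 35.450 = 35.450
  H: 7 × 1.008 = 7.056
Sum: 10×12.011 + 1×35.450 + 7×1.008 = 162.616 → 162.62 g/mol.

162.62 g/mol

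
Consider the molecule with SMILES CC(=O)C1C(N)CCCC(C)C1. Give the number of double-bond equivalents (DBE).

2

Degree of unsaturation = (number of rings) + (number of π bonds).
Ring closures in the SMILES: 1.
π bonds: 1 double bond (each 1 DoU) → 1 DoU from unsaturation.
Total DoU = 1 + 1 = 2.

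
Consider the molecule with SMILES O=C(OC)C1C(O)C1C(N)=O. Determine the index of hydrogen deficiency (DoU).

3

Degree of unsaturation = (number of rings) + (number of π bonds).
Ring closures in the SMILES: 1.
π bonds: 2 double bonds (each 1 DoU) → 2 DoU from unsaturation.
Total DoU = 1 + 2 = 3.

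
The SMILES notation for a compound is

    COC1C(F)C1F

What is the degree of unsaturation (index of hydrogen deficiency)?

1

Molecular formula: C4H6F2O.
DoU = (2C + 2 + N − H − X) / 2, where X is the halogen count and O/S are ignored.
    = (2·4 + 2 + 0 − 6 − 2) / 2 = 2 / 2 = 1.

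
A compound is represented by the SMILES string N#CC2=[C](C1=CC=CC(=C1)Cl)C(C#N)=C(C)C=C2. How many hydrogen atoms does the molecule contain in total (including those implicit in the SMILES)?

9

Walk through each heavy atom and fill implicit hydrogens from standard valence (C 4, N 3, O 2, S 2, halogen 1):
  atom 1: N, bond orders sum to 3 (valence 3) → 0 H
  atom 2: C, bond orders sum to 4 (valence 4) → 0 H
  atom 3: C, bond orders sum to 4 (valence 4) → 0 H
  atom 4: C with explicit H count 0
  atom 5: C, bond orders sum to 4 (valence 4) → 0 H
  atom 6: C, bond orders sum to 3 (valence 4) → 1 H
  atom 7: C, bond orders sum to 3 (valence 4) → 1 H
  atom 8: C, bond orders sum to 3 (valence 4) → 1 H
  atom 9: C, bond orders sum to 4 (valence 4) → 0 H
  atom 10: C, bond orders sum to 3 (valence 4) → 1 H
  atom 11: Cl (halogen, monovalent) → 0 H
  atom 12: C, bond orders sum to 4 (valence 4) → 0 H
  atom 13: C, bond orders sum to 4 (valence 4) → 0 H
  atom 14: N, bond orders sum to 3 (valence 3) → 0 H
  atom 15: C, bond orders sum to 4 (valence 4) → 0 H
  atom 16: C, bond orders sum to 1 (valence 4) → 3 H
  atom 17: C, bond orders sum to 3 (valence 4) → 1 H
  atom 18: C, bond orders sum to 3 (valence 4) → 1 H
Total hydrogens: 9.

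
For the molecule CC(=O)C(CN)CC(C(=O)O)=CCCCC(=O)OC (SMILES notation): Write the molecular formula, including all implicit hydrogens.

C13H21NO5

Walk through each heavy atom and fill implicit hydrogens from standard valence (C 4, N 3, O 2, S 2, halogen 1):
  atom 1: C, bond orders sum to 1 (valence 4) → 3 H
  atom 2: C, bond orders sum to 4 (valence 4) → 0 H
  atom 3: O, bond orders sum to 2 (valence 2) → 0 H
  atom 4: C, bond orders sum to 3 (valence 4) → 1 H
  atom 5: C, bond orders sum to 2 (valence 4) → 2 H
  atom 6: N, bond orders sum to 1 (valence 3) → 2 H
  atom 7: C, bond orders sum to 2 (valence 4) → 2 H
  atom 8: C, bond orders sum to 4 (valence 4) → 0 H
  atom 9: C, bond orders sum to 4 (valence 4) → 0 H
  atom 10: O, bond orders sum to 2 (valence 2) → 0 H
  atom 11: O, bond orders sum to 1 (valence 2) → 1 H
  atom 12: C, bond orders sum to 3 (valence 4) → 1 H
  atom 13: C, bond orders sum to 2 (valence 4) → 2 H
  atom 14: C, bond orders sum to 2 (valence 4) → 2 H
  atom 15: C, bond orders sum to 2 (valence 4) → 2 H
  atom 16: C, bond orders sum to 4 (valence 4) → 0 H
  atom 17: O, bond orders sum to 2 (valence 2) → 0 H
  atom 18: O, bond orders sum to 2 (valence 2) → 0 H
  atom 19: C, bond orders sum to 1 (valence 4) → 3 H
Totals → C:13, H:21, N:1, O:5.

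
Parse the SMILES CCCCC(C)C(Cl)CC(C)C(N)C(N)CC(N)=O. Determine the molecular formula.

C14H30ClN3O

Walk through each heavy atom and fill implicit hydrogens from standard valence (C 4, N 3, O 2, S 2, halogen 1):
  atom 1: C, bond orders sum to 1 (valence 4) → 3 H
  atom 2: C, bond orders sum to 2 (valence 4) → 2 H
  atom 3: C, bond orders sum to 2 (valence 4) → 2 H
  atom 4: C, bond orders sum to 2 (valence 4) → 2 H
  atom 5: C, bond orders sum to 3 (valence 4) → 1 H
  atom 6: C, bond orders sum to 1 (valence 4) → 3 H
  atom 7: C, bond orders sum to 3 (valence 4) → 1 H
  atom 8: Cl (halogen, monovalent) → 0 H
  atom 9: C, bond orders sum to 2 (valence 4) → 2 H
  atom 10: C, bond orders sum to 3 (valence 4) → 1 H
  atom 11: C, bond orders sum to 1 (valence 4) → 3 H
  atom 12: C, bond orders sum to 3 (valence 4) → 1 H
  atom 13: N, bond orders sum to 1 (valence 3) → 2 H
  atom 14: C, bond orders sum to 3 (valence 4) → 1 H
  atom 15: N, bond orders sum to 1 (valence 3) → 2 H
  atom 16: C, bond orders sum to 2 (valence 4) → 2 H
  atom 17: C, bond orders sum to 4 (valence 4) → 0 H
  atom 18: N, bond orders sum to 1 (valence 3) → 2 H
  atom 19: O, bond orders sum to 2 (valence 2) → 0 H
Totals → C:14, H:30, Cl:1, N:3, O:1.
In Hill order: C14H30ClN3O.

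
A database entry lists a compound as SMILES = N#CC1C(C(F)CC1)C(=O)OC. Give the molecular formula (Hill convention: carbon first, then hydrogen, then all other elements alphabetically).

Walk through each heavy atom and fill implicit hydrogens from standard valence (C 4, N 3, O 2, S 2, halogen 1):
  atom 1: N, bond orders sum to 3 (valence 3) → 0 H
  atom 2: C, bond orders sum to 4 (valence 4) → 0 H
  atom 3: C, bond orders sum to 3 (valence 4) → 1 H
  atom 4: C, bond orders sum to 3 (valence 4) → 1 H
  atom 5: C, bond orders sum to 3 (valence 4) → 1 H
  atom 6: F (halogen, monovalent) → 0 H
  atom 7: C, bond orders sum to 2 (valence 4) → 2 H
  atom 8: C, bond orders sum to 2 (valence 4) → 2 H
  atom 9: C, bond orders sum to 4 (valence 4) → 0 H
  atom 10: O, bond orders sum to 2 (valence 2) → 0 H
  atom 11: O, bond orders sum to 2 (valence 2) → 0 H
  atom 12: C, bond orders sum to 1 (valence 4) → 3 H
Totals → C:8, H:10, F:1, N:1, O:2.
In Hill order: C8H10FNO2.

C8H10FNO2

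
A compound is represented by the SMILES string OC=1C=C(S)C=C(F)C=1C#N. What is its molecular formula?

C7H4FNOS

Walk through each heavy atom and fill implicit hydrogens from standard valence (C 4, N 3, O 2, S 2, halogen 1):
  atom 1: O, bond orders sum to 1 (valence 2) → 1 H
  atom 2: C, bond orders sum to 4 (valence 4) → 0 H
  atom 3: C, bond orders sum to 3 (valence 4) → 1 H
  atom 4: C, bond orders sum to 4 (valence 4) → 0 H
  atom 5: S, bond orders sum to 1 (valence 2) → 1 H
  atom 6: C, bond orders sum to 3 (valence 4) → 1 H
  atom 7: C, bond orders sum to 4 (valence 4) → 0 H
  atom 8: F (halogen, monovalent) → 0 H
  atom 9: C, bond orders sum to 4 (valence 4) → 0 H
  atom 10: C, bond orders sum to 4 (valence 4) → 0 H
  atom 11: N, bond orders sum to 3 (valence 3) → 0 H
Totals → C:7, H:4, F:1, N:1, O:1, S:1.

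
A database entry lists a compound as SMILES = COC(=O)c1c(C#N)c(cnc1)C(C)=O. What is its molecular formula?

C10H8N2O3

Walk through each heavy atom and fill implicit hydrogens from standard valence (C 4, N 3, O 2, S 2, halogen 1); for lowercase aromatic atoms, an aromatic c carries 1 H when it has two neighbours and 0 H with three, and aromatic n carries 0 H:
  atom 1: C, bond orders sum to 1 (valence 4) → 3 H
  atom 2: O, bond orders sum to 2 (valence 2) → 0 H
  atom 3: C, bond orders sum to 4 (valence 4) → 0 H
  atom 4: O, bond orders sum to 2 (valence 2) → 0 H
  atom 5: aromatic c, 3 neighbours → 0 H
  atom 6: aromatic c, 3 neighbours → 0 H
  atom 7: C, bond orders sum to 4 (valence 4) → 0 H
  atom 8: N, bond orders sum to 3 (valence 3) → 0 H
  atom 9: aromatic c, 3 neighbours → 0 H
  atom 10: aromatic c, 2 neighbours → 1 H
  atom 11: aromatic n, 2 neighbours → 0 H
  atom 12: aromatic c, 2 neighbours → 1 H
  atom 13: C, bond orders sum to 4 (valence 4) → 0 H
  atom 14: C, bond orders sum to 1 (valence 4) → 3 H
  atom 15: O, bond orders sum to 2 (valence 2) → 0 H
Totals → C:10, H:8, N:2, O:3.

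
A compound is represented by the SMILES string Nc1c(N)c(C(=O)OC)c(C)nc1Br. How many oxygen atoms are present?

2

Scan the SMILES for O atoms (remember two-letter symbols like Cl and Br are single atoms).
Oxygen count: 2.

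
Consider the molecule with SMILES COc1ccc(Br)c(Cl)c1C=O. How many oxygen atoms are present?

Scan the SMILES for O atoms (remember two-letter symbols like Cl and Br are single atoms).
Oxygen count: 2.

2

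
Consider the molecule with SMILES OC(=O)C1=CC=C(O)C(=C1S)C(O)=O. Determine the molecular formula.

Walk through each heavy atom and fill implicit hydrogens from standard valence (C 4, N 3, O 2, S 2, halogen 1):
  atom 1: O, bond orders sum to 1 (valence 2) → 1 H
  atom 2: C, bond orders sum to 4 (valence 4) → 0 H
  atom 3: O, bond orders sum to 2 (valence 2) → 0 H
  atom 4: C, bond orders sum to 4 (valence 4) → 0 H
  atom 5: C, bond orders sum to 3 (valence 4) → 1 H
  atom 6: C, bond orders sum to 3 (valence 4) → 1 H
  atom 7: C, bond orders sum to 4 (valence 4) → 0 H
  atom 8: O, bond orders sum to 1 (valence 2) → 1 H
  atom 9: C, bond orders sum to 4 (valence 4) → 0 H
  atom 10: C, bond orders sum to 4 (valence 4) → 0 H
  atom 11: S, bond orders sum to 1 (valence 2) → 1 H
  atom 12: C, bond orders sum to 4 (valence 4) → 0 H
  atom 13: O, bond orders sum to 1 (valence 2) → 1 H
  atom 14: O, bond orders sum to 2 (valence 2) → 0 H
Totals → C:8, H:6, O:5, S:1.

C8H6O5S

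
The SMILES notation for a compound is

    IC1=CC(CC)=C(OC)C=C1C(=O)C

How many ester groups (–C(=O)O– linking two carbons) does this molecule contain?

0

Scan the SMILES for the ester motif — none present.
Groups that are present: 1 ether, 1 ketone.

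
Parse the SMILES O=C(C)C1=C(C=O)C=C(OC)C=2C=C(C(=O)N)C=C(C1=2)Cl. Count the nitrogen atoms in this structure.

Scan the SMILES for N atoms (remember two-letter symbols like Cl and Br are single atoms).
Nitrogen count: 1.

1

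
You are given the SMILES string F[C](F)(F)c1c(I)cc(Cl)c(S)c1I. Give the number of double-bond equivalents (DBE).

Molecular formula: C7H2ClF3I2S.
DoU = (2C + 2 + N − H − X) / 2, where X is the halogen count and O/S are ignored.
    = (2·7 + 2 + 0 − 2 − 6) / 2 = 8 / 2 = 4.

4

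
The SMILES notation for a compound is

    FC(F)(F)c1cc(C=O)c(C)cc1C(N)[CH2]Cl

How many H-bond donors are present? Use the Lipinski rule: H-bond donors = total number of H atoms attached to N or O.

Donors: find every N or O and count the H atoms it carries.
  atom 9 (O): bond orders sum to 2 → 0 H
  atom 15 (N): bond orders sum to 1 → 2 H
Lipinski HBD = 2.

2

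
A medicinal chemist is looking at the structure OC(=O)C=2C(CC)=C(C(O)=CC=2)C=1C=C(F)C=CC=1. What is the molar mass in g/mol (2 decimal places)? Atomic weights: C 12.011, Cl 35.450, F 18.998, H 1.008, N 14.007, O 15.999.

260.26 g/mol

First, the molecular formula is C15H13FO3 (counting implicit H from valence).
  C: 15 × 12.011 = 180.165
  F: 1 × 18.998 = 18.998
  H: 13 × 1.008 = 13.104
  O: 3 × 15.999 = 47.997
Sum: 15×12.011 + 1×18.998 + 13×1.008 + 3×15.999 = 260.264 → 260.26 g/mol.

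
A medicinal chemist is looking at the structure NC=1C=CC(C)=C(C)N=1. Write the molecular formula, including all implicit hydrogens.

C7H10N2

Walk through each heavy atom and fill implicit hydrogens from standard valence (C 4, N 3, O 2, S 2, halogen 1):
  atom 1: N, bond orders sum to 1 (valence 3) → 2 H
  atom 2: C, bond orders sum to 4 (valence 4) → 0 H
  atom 3: C, bond orders sum to 3 (valence 4) → 1 H
  atom 4: C, bond orders sum to 3 (valence 4) → 1 H
  atom 5: C, bond orders sum to 4 (valence 4) → 0 H
  atom 6: C, bond orders sum to 1 (valence 4) → 3 H
  atom 7: C, bond orders sum to 4 (valence 4) → 0 H
  atom 8: C, bond orders sum to 1 (valence 4) → 3 H
  atom 9: N, bond orders sum to 3 (valence 3) → 0 H
Totals → C:7, H:10, N:2.
In Hill order: C7H10N2.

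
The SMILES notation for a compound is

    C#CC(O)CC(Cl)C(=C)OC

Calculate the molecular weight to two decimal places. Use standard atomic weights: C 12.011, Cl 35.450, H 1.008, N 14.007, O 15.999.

174.62 g/mol

First, the molecular formula is C8H11ClO2 (counting implicit H from valence).
  C: 8 × 12.011 = 96.088
  Cl: 1 × 35.450 = 35.450
  H: 11 × 1.008 = 11.088
  O: 2 × 15.999 = 31.998
Sum: 8×12.011 + 1×35.450 + 11×1.008 + 2×15.999 = 174.624 → 174.62 g/mol.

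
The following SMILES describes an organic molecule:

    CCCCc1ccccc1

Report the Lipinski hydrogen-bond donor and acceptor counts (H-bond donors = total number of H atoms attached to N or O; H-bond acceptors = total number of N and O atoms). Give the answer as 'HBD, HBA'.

Donors: find every N or O and count the H atoms it carries.
  (no N or O atoms present)
Lipinski HBD = 0.
Acceptors: N atoms = 0, O atoms = 0 → HBA = 0.

0, 0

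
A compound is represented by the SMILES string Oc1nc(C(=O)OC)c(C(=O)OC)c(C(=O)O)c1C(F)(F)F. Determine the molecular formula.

Walk through each heavy atom and fill implicit hydrogens from standard valence (C 4, N 3, O 2, S 2, halogen 1); for lowercase aromatic atoms, an aromatic c carries 1 H when it has two neighbours and 0 H with three, and aromatic n carries 0 H:
  atom 1: O, bond orders sum to 1 (valence 2) → 1 H
  atom 2: aromatic c, 3 neighbours → 0 H
  atom 3: aromatic n, 2 neighbours → 0 H
  atom 4: aromatic c, 3 neighbours → 0 H
  atom 5: C, bond orders sum to 4 (valence 4) → 0 H
  atom 6: O, bond orders sum to 2 (valence 2) → 0 H
  atom 7: O, bond orders sum to 2 (valence 2) → 0 H
  atom 8: C, bond orders sum to 1 (valence 4) → 3 H
  atom 9: aromatic c, 3 neighbours → 0 H
  atom 10: C, bond orders sum to 4 (valence 4) → 0 H
  atom 11: O, bond orders sum to 2 (valence 2) → 0 H
  atom 12: O, bond orders sum to 2 (valence 2) → 0 H
  atom 13: C, bond orders sum to 1 (valence 4) → 3 H
  atom 14: aromatic c, 3 neighbours → 0 H
  atom 15: C, bond orders sum to 4 (valence 4) → 0 H
  atom 16: O, bond orders sum to 2 (valence 2) → 0 H
  atom 17: O, bond orders sum to 1 (valence 2) → 1 H
  atom 18: aromatic c, 3 neighbours → 0 H
  atom 19: C, bond orders sum to 4 (valence 4) → 0 H
  atom 20: F (halogen, monovalent) → 0 H
  atom 21: F (halogen, monovalent) → 0 H
  atom 22: F (halogen, monovalent) → 0 H
Totals → C:11, H:8, F:3, N:1, O:7.
In Hill order: C11H8F3NO7.

C11H8F3NO7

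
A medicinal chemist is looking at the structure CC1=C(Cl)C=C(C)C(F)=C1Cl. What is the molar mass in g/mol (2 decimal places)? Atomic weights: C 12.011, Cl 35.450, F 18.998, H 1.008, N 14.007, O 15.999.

First, the molecular formula is C8H7Cl2F (counting implicit H from valence).
  C: 8 × 12.011 = 96.088
  Cl: 2 × 35.450 = 70.900
  F: 1 × 18.998 = 18.998
  H: 7 × 1.008 = 7.056
Sum: 8×12.011 + 2×35.450 + 1×18.998 + 7×1.008 = 193.042 → 193.04 g/mol.

193.04 g/mol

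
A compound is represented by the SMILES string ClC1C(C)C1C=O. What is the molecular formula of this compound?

Walk through each heavy atom and fill implicit hydrogens from standard valence (C 4, N 3, O 2, S 2, halogen 1):
  atom 1: Cl (halogen, monovalent) → 0 H
  atom 2: C, bond orders sum to 3 (valence 4) → 1 H
  atom 3: C, bond orders sum to 3 (valence 4) → 1 H
  atom 4: C, bond orders sum to 1 (valence 4) → 3 H
  atom 5: C, bond orders sum to 3 (valence 4) → 1 H
  atom 6: C, bond orders sum to 3 (valence 4) → 1 H
  atom 7: O, bond orders sum to 2 (valence 2) → 0 H
Totals → C:5, H:7, Cl:1, O:1.

C5H7ClO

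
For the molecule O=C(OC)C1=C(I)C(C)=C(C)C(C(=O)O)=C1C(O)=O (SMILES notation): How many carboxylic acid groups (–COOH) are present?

2

The carboxylic acid motif appears at heavy-atom positions 13, 17 in the SMILES.
Other groups present: 1 ester.
Carboxylic acid count: 2.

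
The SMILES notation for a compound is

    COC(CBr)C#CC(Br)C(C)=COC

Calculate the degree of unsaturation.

Molecular formula: C10H14Br2O2.
DoU = (2C + 2 + N − H − X) / 2, where X is the halogen count and O/S are ignored.
    = (2·10 + 2 + 0 − 14 − 2) / 2 = 6 / 2 = 3.

3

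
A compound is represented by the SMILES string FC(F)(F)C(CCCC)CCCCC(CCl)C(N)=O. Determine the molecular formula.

Walk through each heavy atom and fill implicit hydrogens from standard valence (C 4, N 3, O 2, S 2, halogen 1):
  atom 1: F (halogen, monovalent) → 0 H
  atom 2: C, bond orders sum to 4 (valence 4) → 0 H
  atom 3: F (halogen, monovalent) → 0 H
  atom 4: F (halogen, monovalent) → 0 H
  atom 5: C, bond orders sum to 3 (valence 4) → 1 H
  atom 6: C, bond orders sum to 2 (valence 4) → 2 H
  atom 7: C, bond orders sum to 2 (valence 4) → 2 H
  atom 8: C, bond orders sum to 2 (valence 4) → 2 H
  atom 9: C, bond orders sum to 1 (valence 4) → 3 H
  atom 10: C, bond orders sum to 2 (valence 4) → 2 H
  atom 11: C, bond orders sum to 2 (valence 4) → 2 H
  atom 12: C, bond orders sum to 2 (valence 4) → 2 H
  atom 13: C, bond orders sum to 2 (valence 4) → 2 H
  atom 14: C, bond orders sum to 3 (valence 4) → 1 H
  atom 15: C, bond orders sum to 2 (valence 4) → 2 H
  atom 16: Cl (halogen, monovalent) → 0 H
  atom 17: C, bond orders sum to 4 (valence 4) → 0 H
  atom 18: N, bond orders sum to 1 (valence 3) → 2 H
  atom 19: O, bond orders sum to 2 (valence 2) → 0 H
Totals → C:13, H:23, Cl:1, F:3, N:1, O:1.

C13H23ClF3NO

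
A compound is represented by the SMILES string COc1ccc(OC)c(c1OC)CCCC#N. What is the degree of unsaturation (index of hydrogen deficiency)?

Molecular formula: C13H17NO3.
DoU = (2C + 2 + N − H − X) / 2, where X is the halogen count and O/S are ignored.
    = (2·13 + 2 + 1 − 17 − 0) / 2 = 12 / 2 = 6.

6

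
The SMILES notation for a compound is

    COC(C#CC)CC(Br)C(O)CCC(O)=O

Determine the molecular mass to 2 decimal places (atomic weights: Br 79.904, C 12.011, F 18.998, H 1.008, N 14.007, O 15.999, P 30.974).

293.16 g/mol

First, the molecular formula is C11H17BrO4 (counting implicit H from valence).
  Br: 1 × 79.904 = 79.904
  C: 11 × 12.011 = 132.121
  H: 17 × 1.008 = 17.136
  O: 4 × 15.999 = 63.996
Sum: 1×79.904 + 11×12.011 + 17×1.008 + 4×15.999 = 293.157 → 293.16 g/mol.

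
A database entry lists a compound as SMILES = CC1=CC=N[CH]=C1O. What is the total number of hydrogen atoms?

7

Walk through each heavy atom and fill implicit hydrogens from standard valence (C 4, N 3, O 2, S 2, halogen 1):
  atom 1: C, bond orders sum to 1 (valence 4) → 3 H
  atom 2: C, bond orders sum to 4 (valence 4) → 0 H
  atom 3: C, bond orders sum to 3 (valence 4) → 1 H
  atom 4: C, bond orders sum to 3 (valence 4) → 1 H
  atom 5: N, bond orders sum to 3 (valence 3) → 0 H
  atom 6: C with explicit H count 1
  atom 7: C, bond orders sum to 4 (valence 4) → 0 H
  atom 8: O, bond orders sum to 1 (valence 2) → 1 H
Total hydrogens: 7.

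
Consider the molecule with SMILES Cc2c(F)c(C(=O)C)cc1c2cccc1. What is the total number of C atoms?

Count every carbon token in the SMILES (each C, including those in ring-closure positions and inside branches).
Carbon count: 13.

13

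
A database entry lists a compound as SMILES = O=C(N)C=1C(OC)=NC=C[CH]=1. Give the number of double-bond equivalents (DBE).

5

Degree of unsaturation = (number of rings) + (number of π bonds).
Ring closures in the SMILES: 1.
π bonds: 4 double bonds (each 1 DoU) → 4 DoU from unsaturation.
Total DoU = 1 + 4 = 5.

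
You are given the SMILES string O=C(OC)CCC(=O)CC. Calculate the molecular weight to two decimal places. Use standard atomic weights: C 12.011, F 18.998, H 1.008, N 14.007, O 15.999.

144.17 g/mol

First, the molecular formula is C7H12O3 (counting implicit H from valence).
  C: 7 × 12.011 = 84.077
  H: 12 × 1.008 = 12.096
  O: 3 × 15.999 = 47.997
Sum: 7×12.011 + 12×1.008 + 3×15.999 = 144.170 → 144.17 g/mol.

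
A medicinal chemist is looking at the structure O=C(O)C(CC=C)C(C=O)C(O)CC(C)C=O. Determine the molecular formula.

Walk through each heavy atom and fill implicit hydrogens from standard valence (C 4, N 3, O 2, S 2, halogen 1):
  atom 1: O, bond orders sum to 2 (valence 2) → 0 H
  atom 2: C, bond orders sum to 4 (valence 4) → 0 H
  atom 3: O, bond orders sum to 1 (valence 2) → 1 H
  atom 4: C, bond orders sum to 3 (valence 4) → 1 H
  atom 5: C, bond orders sum to 2 (valence 4) → 2 H
  atom 6: C, bond orders sum to 3 (valence 4) → 1 H
  atom 7: C, bond orders sum to 2 (valence 4) → 2 H
  atom 8: C, bond orders sum to 3 (valence 4) → 1 H
  atom 9: C, bond orders sum to 3 (valence 4) → 1 H
  atom 10: O, bond orders sum to 2 (valence 2) → 0 H
  atom 11: C, bond orders sum to 3 (valence 4) → 1 H
  atom 12: O, bond orders sum to 1 (valence 2) → 1 H
  atom 13: C, bond orders sum to 2 (valence 4) → 2 H
  atom 14: C, bond orders sum to 3 (valence 4) → 1 H
  atom 15: C, bond orders sum to 1 (valence 4) → 3 H
  atom 16: C, bond orders sum to 3 (valence 4) → 1 H
  atom 17: O, bond orders sum to 2 (valence 2) → 0 H
Totals → C:12, H:18, O:5.

C12H18O5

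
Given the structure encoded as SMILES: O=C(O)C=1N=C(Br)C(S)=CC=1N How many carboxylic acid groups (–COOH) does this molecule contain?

1

The carboxylic acid motif appears at heavy-atom position 2 in the SMILES.
Other groups present: 1 primary amine, 1 thiol.
Carboxylic acid count: 1.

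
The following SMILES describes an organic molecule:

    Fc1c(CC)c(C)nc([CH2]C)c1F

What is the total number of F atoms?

Scan the SMILES for F atoms (remember two-letter symbols like Cl and Br are single atoms).
Fluorine count: 2.

2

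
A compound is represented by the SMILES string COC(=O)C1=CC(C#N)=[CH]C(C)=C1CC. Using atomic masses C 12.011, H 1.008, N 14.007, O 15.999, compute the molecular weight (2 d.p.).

First, the molecular formula is C12H13NO2 (counting implicit H from valence).
  C: 12 × 12.011 = 144.132
  H: 13 × 1.008 = 13.104
  N: 1 × 14.007 = 14.007
  O: 2 × 15.999 = 31.998
Sum: 12×12.011 + 13×1.008 + 1×14.007 + 2×15.999 = 203.241 → 203.24 g/mol.

203.24 g/mol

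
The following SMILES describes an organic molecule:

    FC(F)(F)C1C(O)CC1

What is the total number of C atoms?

Count every carbon token in the SMILES (each C, including those in ring-closure positions and inside branches).
Carbon count: 5.

5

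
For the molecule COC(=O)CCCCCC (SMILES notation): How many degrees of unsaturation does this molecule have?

Degree of unsaturation = (number of rings) + (number of π bonds).
Ring closures in the SMILES: 0.
π bonds: 1 double bond (each 1 DoU) → 1 DoU from unsaturation.
Total DoU = 0 + 1 = 1.

1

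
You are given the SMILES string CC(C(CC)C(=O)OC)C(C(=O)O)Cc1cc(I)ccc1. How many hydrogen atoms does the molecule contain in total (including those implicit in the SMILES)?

21

Walk through each heavy atom and fill implicit hydrogens from standard valence (C 4, N 3, O 2, S 2, halogen 1); for lowercase aromatic atoms, an aromatic c carries 1 H when it has two neighbours and 0 H with three, and aromatic n carries 0 H:
  atom 1: C, bond orders sum to 1 (valence 4) → 3 H
  atom 2: C, bond orders sum to 3 (valence 4) → 1 H
  atom 3: C, bond orders sum to 3 (valence 4) → 1 H
  atom 4: C, bond orders sum to 2 (valence 4) → 2 H
  atom 5: C, bond orders sum to 1 (valence 4) → 3 H
  atom 6: C, bond orders sum to 4 (valence 4) → 0 H
  atom 7: O, bond orders sum to 2 (valence 2) → 0 H
  atom 8: O, bond orders sum to 2 (valence 2) → 0 H
  atom 9: C, bond orders sum to 1 (valence 4) → 3 H
  atom 10: C, bond orders sum to 3 (valence 4) → 1 H
  atom 11: C, bond orders sum to 4 (valence 4) → 0 H
  atom 12: O, bond orders sum to 2 (valence 2) → 0 H
  atom 13: O, bond orders sum to 1 (valence 2) → 1 H
  atom 14: C, bond orders sum to 2 (valence 4) → 2 H
  atom 15: aromatic c, 3 neighbours → 0 H
  atom 16: aromatic c, 2 neighbours → 1 H
  atom 17: aromatic c, 3 neighbours → 0 H
  atom 18: I (halogen, monovalent) → 0 H
  atom 19: aromatic c, 2 neighbours → 1 H
  atom 20: aromatic c, 2 neighbours → 1 H
  atom 21: aromatic c, 2 neighbours → 1 H
Total hydrogens: 21.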